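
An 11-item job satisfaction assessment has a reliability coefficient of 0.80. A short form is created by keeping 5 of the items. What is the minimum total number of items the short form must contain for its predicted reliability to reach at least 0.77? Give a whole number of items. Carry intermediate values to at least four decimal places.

First, r for the 5-item form: n = 5/11 = 0.4545, so r_5 = 0.4545·0.80/(1 + (0.4545 − 1)·0.80) = 0.6451
Then solve for n' with r_old = 0.6451, r_target = 0.77: n' = 0.77(1 − 0.6451)/[0.6451(1 − 0.77)] = 1.8418
Items = 1.8418 × 5 ≈ 9.21 → 10

10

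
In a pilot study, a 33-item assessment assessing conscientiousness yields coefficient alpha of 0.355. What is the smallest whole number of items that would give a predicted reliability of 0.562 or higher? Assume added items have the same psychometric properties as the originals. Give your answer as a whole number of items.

77

Rearranging the Spearman-Brown formula for n,
n = r_target (1 − r_old) / [ r_old (1 − r_target) ]
n = 0.562(1 − 0.355) / [0.355(1 − 0.562)]
n = 0.362490 / 0.155490 ≈ 2.3313
2.3313 × 33 = 76.93 → 77 items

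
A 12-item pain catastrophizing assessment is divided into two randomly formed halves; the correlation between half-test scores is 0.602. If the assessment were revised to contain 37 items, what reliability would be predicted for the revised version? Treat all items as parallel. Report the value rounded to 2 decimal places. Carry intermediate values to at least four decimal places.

First correct the split-half correlation to full-test reliability: r_full = 2 × 0.602 / (1 + 0.602) ≈ 0.7516
Length factor from 12 to 37 items: n = 37/12 = 3.0833
r_new = n·r_full / (1 + (n − 1)·r_full) = 2.3174 / 2.5658 ≈ 0.9032

0.90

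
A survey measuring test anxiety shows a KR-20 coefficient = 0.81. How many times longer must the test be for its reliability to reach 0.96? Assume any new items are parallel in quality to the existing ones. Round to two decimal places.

n = 0.96 × (1 − 0.81) / [ 0.81 × (1 − 0.96) ]
n = 0.1824 / 0.0324 ≈ 5.6296

5.63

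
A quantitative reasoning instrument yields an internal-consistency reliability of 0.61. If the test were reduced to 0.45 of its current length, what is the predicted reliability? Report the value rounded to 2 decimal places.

0.41

r_new = (0.45 × 0.61) / (1 + (0.45 − 1) × 0.61)
r_new = 0.2745 / 0.6645 ≈ 0.4131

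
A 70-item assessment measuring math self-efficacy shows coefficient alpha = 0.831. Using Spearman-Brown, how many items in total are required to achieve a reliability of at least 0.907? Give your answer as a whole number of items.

n = 0.907 × (1 − 0.831) / [ 0.831 × (1 − 0.907) ]
  = 0.153283 / 0.077283 = 1.9834
So the test needs 1.9834 × 70 ≈ 138.84 items; rounding up, 139.

139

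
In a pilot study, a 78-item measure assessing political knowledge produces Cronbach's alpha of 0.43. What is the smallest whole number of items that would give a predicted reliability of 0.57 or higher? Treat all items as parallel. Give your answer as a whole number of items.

138

Rearranging the Spearman-Brown formula for n,
n = r*(1 − r) / [ r (1 − r*) ]
n = 0.57(1 − 0.43) / [0.43(1 − 0.57)]
n = 0.3249 / 0.1849 ≈ 1.7572
1.7572 × 78 = 137.06 → 138 items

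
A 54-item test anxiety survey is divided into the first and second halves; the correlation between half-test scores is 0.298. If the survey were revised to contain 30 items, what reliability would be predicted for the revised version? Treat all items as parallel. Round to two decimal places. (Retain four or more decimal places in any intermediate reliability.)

First correct the split-half correlation to full-test reliability: r_full = 2 × 0.298 / (1 + 0.298) ≈ 0.4592
Then adjust to 30 items: n = 30/54 = 0.5556
r_new = n·r_full / (1 + (n − 1)·r_full) = 0.2551 / 0.7959 ≈ 0.3205

0.32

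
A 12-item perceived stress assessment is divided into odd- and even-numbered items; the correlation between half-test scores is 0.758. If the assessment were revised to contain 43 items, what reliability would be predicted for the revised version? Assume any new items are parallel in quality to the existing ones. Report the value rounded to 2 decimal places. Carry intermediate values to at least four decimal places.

First correct the split-half correlation to full-test reliability: r_full = 2 × 0.758 / (1 + 0.758) ≈ 0.8623
Then adjust to 43 items: n = 43/12 = 3.5833
r_new = n·r_full / (1 + (n − 1)·r_full) = 3.0899 / 3.2276 ≈ 0.9573

0.96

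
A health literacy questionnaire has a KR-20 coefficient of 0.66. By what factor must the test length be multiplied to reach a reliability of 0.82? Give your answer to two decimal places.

2.35

Spearman-Brown solved for the length factor n:
n = r*(1 − r) / [ r (1 − r*) ]
n = 0.82 × (1 − 0.66) / [ 0.66 × (1 − 0.82) ]
  = 0.2788 / 0.1188 = 2.3468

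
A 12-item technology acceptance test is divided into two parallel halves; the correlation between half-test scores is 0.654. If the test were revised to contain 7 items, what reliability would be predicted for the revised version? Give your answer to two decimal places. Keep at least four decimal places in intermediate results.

0.69

Spearman-Brown correction (n = 2): r_full = 2·0.654/(1 + 0.654) = 0.7908
Then adjust to 7 items: n = 7/12 = 0.5833
r_new = n·r_full / (1 + (n − 1)·r_full) = 0.4613 / 0.6705 ≈ 0.6880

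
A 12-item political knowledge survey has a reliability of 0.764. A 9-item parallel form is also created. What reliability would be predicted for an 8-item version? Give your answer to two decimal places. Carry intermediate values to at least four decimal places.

0.68

Only the ratio of lengths matters: n = 8/12 = 0.6667
r_{8} = n·r / (1 + (n − 1)·r) = 0.5094 / 0.7454 ≈ 0.6834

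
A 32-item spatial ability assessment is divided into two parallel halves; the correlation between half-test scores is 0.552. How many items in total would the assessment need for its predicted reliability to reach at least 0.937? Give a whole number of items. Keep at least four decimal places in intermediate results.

r_full = 2(0.552)/(1 + 0.552) = 0.7113
n = r_tgt(1 − r_full) / [r_full(1 − r_tgt)] = 0.937 × 0.2887 / (0.7113 × 0.063) ≈ 6.0366
Required items = 6.0366 × 32 = 193.17, so 194 items.

194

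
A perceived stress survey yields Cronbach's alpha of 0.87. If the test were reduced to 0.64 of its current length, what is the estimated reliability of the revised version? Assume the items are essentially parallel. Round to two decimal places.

0.81

Spearman-Brown: r_new = n·r / (1 + (n − 1)·r)
r_new = 0.64·0.87 / [1 + (0.64 − 1)·0.87]
r_new = 0.5568 / 0.6868 ≈ 0.8107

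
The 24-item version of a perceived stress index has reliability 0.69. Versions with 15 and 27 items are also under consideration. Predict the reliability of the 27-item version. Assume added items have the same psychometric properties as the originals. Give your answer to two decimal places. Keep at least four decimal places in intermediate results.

0.71

Only the ratio of lengths matters: n = 27/24 = 1.1250
r_{27} = n·r / (1 + (n − 1)·r) = 0.7762 / 1.0862 ≈ 0.7146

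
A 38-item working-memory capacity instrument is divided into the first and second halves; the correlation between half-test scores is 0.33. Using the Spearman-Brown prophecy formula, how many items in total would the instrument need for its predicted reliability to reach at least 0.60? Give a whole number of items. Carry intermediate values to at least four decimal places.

Corrected full-test reliability: r_full = 2 × 0.33 / (1 + 0.33) ≈ 0.4962
Solve Spearman-Brown for n: n = 0.60(1 − 0.4962) / [0.4962(1 − 0.60)] = 1.5230
Items = 1.5230 × 38 ≈ 57.87 → 58

58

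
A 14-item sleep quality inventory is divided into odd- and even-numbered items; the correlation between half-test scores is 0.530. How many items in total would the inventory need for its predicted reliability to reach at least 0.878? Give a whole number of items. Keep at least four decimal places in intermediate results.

Corrected full-test reliability: r_full = 2 × 0.530 / (1 + 0.530) ≈ 0.6928
n = r_tgt(1 − r_full) / [r_full(1 − r_tgt)] = 0.878 × 0.3072 / (0.6928 × 0.122) ≈ 3.1912
Required items = 3.1912 × 14 = 44.68, so 45 items.

45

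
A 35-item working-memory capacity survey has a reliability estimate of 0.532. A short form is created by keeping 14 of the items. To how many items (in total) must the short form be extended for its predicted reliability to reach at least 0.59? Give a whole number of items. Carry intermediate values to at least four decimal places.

45

Short-form reliability: n = 14/35 = 0.4000; r_14 = n·r/(1+(n−1)r) ≈ 0.3126
Then solve for n' with r_old = 0.3126, r_target = 0.59: n' = 0.59(1 − 0.3126)/[0.3126(1 − 0.59)] = 3.1644
Total items = 3.1644 × 14 = 44.30, rounded up to 45.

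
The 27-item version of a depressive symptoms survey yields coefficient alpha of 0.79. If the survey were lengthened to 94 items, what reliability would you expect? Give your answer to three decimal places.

0.929

n = 94/27 = 3.4815
By Spearman-Brown, r_new = n r / (1 + (n − 1) r).
r_new = (3.4815 × 0.79) / (1 + (3.4815 − 1) × 0.79)
     = 2.7504 / 2.9604 = 0.9291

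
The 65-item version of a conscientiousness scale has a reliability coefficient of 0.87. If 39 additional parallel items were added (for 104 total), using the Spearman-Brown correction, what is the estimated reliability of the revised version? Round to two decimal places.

The new length is 104/65 = 1.6 times the old.
r_new = (1.6 × 0.87) / (1 + (1.6 − 1) × 0.87)
r_new = 1.3920 / 1.5220 ≈ 0.9146

0.91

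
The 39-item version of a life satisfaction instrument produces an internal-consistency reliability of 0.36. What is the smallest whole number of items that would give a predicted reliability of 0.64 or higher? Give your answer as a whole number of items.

Invert Spearman-Brown to solve for n:
n = r*(1 − r) / [ r (1 − r*) ]
n = 0.64(1 − 0.36) / [0.36(1 − 0.64)]
  = 0.4096 / 0.1296 = 3.1605
3.1605 × 39 = 123.26 → 124 items

124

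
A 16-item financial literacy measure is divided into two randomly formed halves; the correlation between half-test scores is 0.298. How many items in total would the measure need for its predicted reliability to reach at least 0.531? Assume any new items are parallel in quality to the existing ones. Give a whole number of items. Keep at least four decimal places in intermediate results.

22

Corrected full-test reliability: r_full = 2 × 0.298 / (1 + 0.298) ≈ 0.4592
Solve Spearman-Brown for n: n = 0.531(1 − 0.4592) / [0.4592(1 − 0.531)] = 1.3334
Required items = 1.3334 × 16 = 21.33, so 22 items.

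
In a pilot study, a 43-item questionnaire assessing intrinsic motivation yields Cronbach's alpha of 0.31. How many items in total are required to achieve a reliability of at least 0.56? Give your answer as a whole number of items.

122

Invert Spearman-Brown to solve for n:
n = r_target (1 − r_old) / [ r_old (1 − r_target) ]
n = [0.56 × 0.69] / [0.31 × 0.44]
n = 0.3864 / 0.1364 ≈ 2.8328
2.8328 × 43 = 121.81 → 122 items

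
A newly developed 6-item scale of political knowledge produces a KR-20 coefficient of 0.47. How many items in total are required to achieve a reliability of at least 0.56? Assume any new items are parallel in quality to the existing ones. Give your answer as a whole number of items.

9

n = 0.56 × (1 − 0.47) / [ 0.47 × (1 − 0.56) ]
  = 0.2968 / 0.2068 = 1.4352
1.4352 × 6 = 8.61 → 9 items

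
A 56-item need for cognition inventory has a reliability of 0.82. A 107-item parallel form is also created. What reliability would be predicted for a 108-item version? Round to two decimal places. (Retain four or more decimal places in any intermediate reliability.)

The 107-item form is not needed; work directly from the 56-item form with n = 108/56 = 1.9286.
r_{108} = n·r / (1 + (n − 1)·r) = 1.5815 / 1.7615 ≈ 0.8978

0.90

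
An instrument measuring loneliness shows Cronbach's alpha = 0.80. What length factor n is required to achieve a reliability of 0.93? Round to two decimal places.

3.32

Spearman-Brown solved for the length factor n:
n = r*(1 − r) / [ r (1 − r*) ]
n = 0.93(1 − 0.80) / [0.80(1 − 0.93)]
  = 0.1860 / 0.0560 = 3.3214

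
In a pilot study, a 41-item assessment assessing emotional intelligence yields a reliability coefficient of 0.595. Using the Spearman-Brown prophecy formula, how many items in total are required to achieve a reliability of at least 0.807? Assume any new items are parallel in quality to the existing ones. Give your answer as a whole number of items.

n = 0.807(1 − 0.595) / [0.595(1 − 0.807)]
  = 0.326835 / 0.114835 = 2.8461
So the test needs 2.8461 × 41 ≈ 116.69 items; rounding up, 117.

117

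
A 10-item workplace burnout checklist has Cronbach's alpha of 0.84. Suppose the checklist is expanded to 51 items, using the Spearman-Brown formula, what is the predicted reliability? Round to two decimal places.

n = 51/10 = 5.1
By Spearman-Brown, r_new = n r / (1 + (n − 1) r).
r_new = (5.1 × 0.84) / (1 + (5.1 − 1) × 0.84)
r_new = 4.2840 / 4.4440 ≈ 0.9640

0.96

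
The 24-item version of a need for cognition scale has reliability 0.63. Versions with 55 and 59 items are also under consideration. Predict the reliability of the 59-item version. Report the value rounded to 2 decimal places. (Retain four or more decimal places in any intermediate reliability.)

0.81

Only the ratio of lengths matters: n = 59/24 = 2.4583
r_{59} = n·r / (1 + (n − 1)·r) = 1.5487 / 1.9187 ≈ 0.8072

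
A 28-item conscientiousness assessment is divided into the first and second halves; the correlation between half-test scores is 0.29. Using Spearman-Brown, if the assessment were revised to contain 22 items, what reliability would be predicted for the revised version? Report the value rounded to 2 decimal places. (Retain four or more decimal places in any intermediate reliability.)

Full-test reliability from the split-half r: r_full = 2(0.29)/(1 + 0.29) = 0.4496
Then adjust to 22 items: n = 22/28 = 0.7857
r_new = n·r_full / (1 + (n − 1)·r_full) = 0.3533 / 0.9037 ≈ 0.3909

0.39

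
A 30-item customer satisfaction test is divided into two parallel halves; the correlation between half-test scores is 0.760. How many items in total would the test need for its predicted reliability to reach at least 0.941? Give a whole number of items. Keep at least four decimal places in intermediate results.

r_full = 2(0.760)/(1 + 0.760) = 0.8636
n = r_tgt(1 − r_full) / [r_full(1 − r_tgt)] = 0.941 × 0.1364 / (0.8636 × 0.059) ≈ 2.5191
Required items = 2.5191 × 30 = 75.57, so 76 items.

76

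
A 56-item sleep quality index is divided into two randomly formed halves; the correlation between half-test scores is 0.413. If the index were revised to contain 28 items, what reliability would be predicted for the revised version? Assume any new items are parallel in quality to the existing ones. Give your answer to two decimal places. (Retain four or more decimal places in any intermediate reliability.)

0.41

Full-test reliability from the split-half r: r_full = 2(0.413)/(1 + 0.413) = 0.5846
Length factor from 56 to 28 items: n = 28/56 = 0.5000
r_new = n·r_full / (1 + (n − 1)·r_full) = 0.2923 / 0.7077 ≈ 0.4130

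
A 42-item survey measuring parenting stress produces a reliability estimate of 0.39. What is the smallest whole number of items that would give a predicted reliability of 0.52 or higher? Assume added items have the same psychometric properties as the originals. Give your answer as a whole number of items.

72

Rearranging the Spearman-Brown formula for n,
n = r_target (1 − r_old) / [ r_old (1 − r_target) ]
n = 0.52 × (1 − 0.39) / [ 0.39 × (1 − 0.52) ]
n = 0.3172 / 0.1872 ≈ 1.6944
1.6944 × 42 = 71.16 → 72 items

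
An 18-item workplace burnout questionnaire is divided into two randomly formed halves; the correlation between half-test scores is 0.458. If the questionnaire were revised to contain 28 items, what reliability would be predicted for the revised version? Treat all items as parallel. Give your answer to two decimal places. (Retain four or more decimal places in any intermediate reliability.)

0.72

First correct the split-half correlation to full-test reliability: r_full = 2 × 0.458 / (1 + 0.458) ≈ 0.6283
Length factor from 18 to 28 items: n = 28/18 = 1.5556
r_new = n·r_full / (1 + (n − 1)·r_full) = 0.9774 / 1.3491 ≈ 0.7245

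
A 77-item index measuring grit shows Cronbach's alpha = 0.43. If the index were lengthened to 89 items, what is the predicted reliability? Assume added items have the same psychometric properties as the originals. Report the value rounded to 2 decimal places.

Length ratio n = 89/77 = 1.1558
By Spearman-Brown, r_new = n r / (1 + (n − 1) r).
r_new = (1.1558 × 0.43) / (1 + (1.1558 − 1) × 0.43)
r_new = 0.4970 / 1.0670 ≈ 0.4658

0.47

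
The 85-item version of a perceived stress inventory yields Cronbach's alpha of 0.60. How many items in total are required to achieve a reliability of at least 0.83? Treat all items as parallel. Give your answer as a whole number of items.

277

Invert Spearman-Brown to solve for n:
n = r_target (1 − r_old) / [ r_old (1 − r_target) ]
n = 0.83 × (1 − 0.60) / [ 0.60 × (1 − 0.83) ]
n = 0.3320 / 0.1020 ≈ 3.2549
3.2549 × 85 = 276.67 → 277 items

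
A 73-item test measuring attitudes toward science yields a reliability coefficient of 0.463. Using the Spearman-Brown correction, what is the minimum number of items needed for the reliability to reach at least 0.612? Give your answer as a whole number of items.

Invert Spearman-Brown to solve for n:
n = r_target (1 − r_old) / [ r_old (1 − r_target) ]
n = 0.612(1 − 0.463) / [0.463(1 − 0.612)]
  = 0.328644 / 0.179644 = 1.8294
1.8294 × 73 = 133.55 → 134 items

134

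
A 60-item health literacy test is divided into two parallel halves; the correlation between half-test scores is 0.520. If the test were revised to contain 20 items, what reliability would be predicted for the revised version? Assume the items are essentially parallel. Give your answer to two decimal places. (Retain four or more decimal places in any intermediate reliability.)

0.42

Spearman-Brown correction (n = 2): r_full = 2·0.520/(1 + 0.520) = 0.6842
Length factor from 60 to 20 items: n = 20/60 = 0.3333
r_new = n·r_full / (1 + (n − 1)·r_full) = 0.2280 / 0.5438 ≈ 0.4193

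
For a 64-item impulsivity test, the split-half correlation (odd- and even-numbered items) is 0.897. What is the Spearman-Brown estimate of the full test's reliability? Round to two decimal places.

0.95

Apply the Spearman-Brown correction with n = 2:
r_full = 2(0.897) / (1 + 0.897)
r_full = 1.7940 / 1.8970 ≈ 0.9457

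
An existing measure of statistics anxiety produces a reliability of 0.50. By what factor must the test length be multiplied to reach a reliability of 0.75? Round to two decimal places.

3.00

n = [0.75 × 0.50] / [0.50 × 0.25]
  = 0.3750 / 0.1250 = 3.0000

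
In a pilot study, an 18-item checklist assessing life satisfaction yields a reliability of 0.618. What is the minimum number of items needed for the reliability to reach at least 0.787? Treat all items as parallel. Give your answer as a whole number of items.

n = [0.787 × 0.382] / [0.618 × 0.213]
  = 0.300634 / 0.131634 = 2.2839
So the test needs 2.2839 × 18 ≈ 41.11 items; rounding up, 42.

42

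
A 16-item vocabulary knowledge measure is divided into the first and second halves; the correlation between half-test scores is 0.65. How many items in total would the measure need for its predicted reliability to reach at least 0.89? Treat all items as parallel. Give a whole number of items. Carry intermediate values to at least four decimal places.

35

r_full = 2(0.65)/(1 + 0.65) = 0.7879
n = r_tgt(1 − r_full) / [r_full(1 − r_tgt)] = 0.89 × 0.2121 / (0.7879 × 0.11) ≈ 2.1780
Items = 2.1780 × 16 ≈ 34.85 → 35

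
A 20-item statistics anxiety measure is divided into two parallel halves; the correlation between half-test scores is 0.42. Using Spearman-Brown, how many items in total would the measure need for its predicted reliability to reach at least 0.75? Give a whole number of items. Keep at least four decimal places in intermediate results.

42

r_full = 2(0.42)/(1 + 0.42) = 0.5915
Solve Spearman-Brown for n: n = 0.75(1 − 0.5915) / [0.5915(1 − 0.75)] = 2.0719
Items = 2.0719 × 20 ≈ 41.44 → 42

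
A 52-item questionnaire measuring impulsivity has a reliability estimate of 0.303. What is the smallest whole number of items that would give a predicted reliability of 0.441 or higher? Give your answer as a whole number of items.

95

n = 0.441(1 − 0.303) / [0.303(1 − 0.441)]
  = 0.307377 / 0.169377 = 1.8148
Items needed = n × 52 = 1.8148 × 52 ≈ 94.37 → round up to 95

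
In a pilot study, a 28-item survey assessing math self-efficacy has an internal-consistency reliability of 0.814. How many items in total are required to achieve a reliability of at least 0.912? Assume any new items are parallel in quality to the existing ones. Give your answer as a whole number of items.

Spearman-Brown solved for the length factor n:
n = r_target (1 − r_old) / [ r_old (1 − r_target) ]
n = [0.912 × 0.186] / [0.814 × 0.088]
n = 0.169632 / 0.071632 ≈ 2.3681
So the test needs 2.3681 × 28 ≈ 66.31 items; rounding up, 67.

67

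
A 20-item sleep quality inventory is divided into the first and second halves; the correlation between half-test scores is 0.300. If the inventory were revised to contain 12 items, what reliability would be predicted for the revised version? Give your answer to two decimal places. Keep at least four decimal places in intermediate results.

0.34

Full-test reliability from the split-half r: r_full = 2(0.300)/(1 + 0.300) = 0.4615
Then adjust to 12 items: n = 12/20 = 0.6000
r_new = n·r_full / (1 + (n − 1)·r_full) = 0.2769 / 0.8154 ≈ 0.3396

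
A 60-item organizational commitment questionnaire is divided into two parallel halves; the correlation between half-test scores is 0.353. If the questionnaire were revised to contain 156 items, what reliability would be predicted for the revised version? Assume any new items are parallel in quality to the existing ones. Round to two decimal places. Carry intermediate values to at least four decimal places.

0.74

Full-test reliability from the split-half r: r_full = 2(0.353)/(1 + 0.353) = 0.5218
Length factor from 60 to 156 items: n = 156/60 = 2.6000
r_new = n·r_full / (1 + (n − 1)·r_full) = 1.3567 / 1.8349 ≈ 0.7394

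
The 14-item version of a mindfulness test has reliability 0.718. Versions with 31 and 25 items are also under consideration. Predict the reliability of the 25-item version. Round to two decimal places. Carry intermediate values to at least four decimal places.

The 31-item form is not needed; work directly from the 14-item form with n = 25/14 = 1.7857.
r_{25} = n·r / (1 + (n − 1)·r) = 1.2821 / 1.5641 ≈ 0.8197

0.82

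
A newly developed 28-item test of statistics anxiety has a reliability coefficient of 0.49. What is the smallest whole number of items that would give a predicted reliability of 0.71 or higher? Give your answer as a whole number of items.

72

n = 0.71 × (1 − 0.49) / [ 0.49 × (1 − 0.71) ]
  = 0.3621 / 0.1421 = 2.5482
2.5482 × 28 = 71.35 → 72 items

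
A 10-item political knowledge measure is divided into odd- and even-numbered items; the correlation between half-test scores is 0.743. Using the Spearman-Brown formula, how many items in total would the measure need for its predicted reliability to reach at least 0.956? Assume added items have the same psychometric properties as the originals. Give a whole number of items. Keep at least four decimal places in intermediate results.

38

Corrected full-test reliability: r_full = 2 × 0.743 / (1 + 0.743) ≈ 0.8526
Solve Spearman-Brown for n: n = 0.956(1 − 0.8526) / [0.8526(1 − 0.956)] = 3.7563
Required items = 3.7563 × 10 = 37.56, so 38 items.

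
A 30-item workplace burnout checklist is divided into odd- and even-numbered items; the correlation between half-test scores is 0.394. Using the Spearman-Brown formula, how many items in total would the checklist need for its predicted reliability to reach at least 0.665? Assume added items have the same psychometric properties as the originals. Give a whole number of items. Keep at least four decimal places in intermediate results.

46

r_full = 2(0.394)/(1 + 0.394) = 0.5653
Solve Spearman-Brown for n: n = 0.665(1 − 0.5653) / [0.5653(1 − 0.665)] = 1.5265
Items = 1.5265 × 30 ≈ 45.80 → 46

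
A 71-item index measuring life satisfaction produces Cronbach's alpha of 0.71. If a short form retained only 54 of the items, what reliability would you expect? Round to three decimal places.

The new length is 54/71 = 0.7606 times the old.
Spearman-Brown: r_new = n·r / (1 + (n − 1)·r)
r_new = (0.7606 × 0.71) / (1 + (0.7606 − 1) × 0.71)
r_new = 0.5400 / 0.8300 ≈ 0.6506

0.651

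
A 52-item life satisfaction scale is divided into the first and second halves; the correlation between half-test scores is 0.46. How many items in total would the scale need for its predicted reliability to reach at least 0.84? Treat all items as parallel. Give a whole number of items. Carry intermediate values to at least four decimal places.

r_full = 2(0.46)/(1 + 0.46) = 0.6301
n = r_tgt(1 − r_full) / [r_full(1 − r_tgt)] = 0.84 × 0.3699 / (0.6301 × 0.16) ≈ 3.0820
Required items = 3.0820 × 52 = 160.26, so 161 items.

161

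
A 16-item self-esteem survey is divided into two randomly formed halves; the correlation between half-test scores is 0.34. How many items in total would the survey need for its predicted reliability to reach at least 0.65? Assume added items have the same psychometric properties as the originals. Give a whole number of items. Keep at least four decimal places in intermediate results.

29

Corrected full-test reliability: r_full = 2 × 0.34 / (1 + 0.34) ≈ 0.5075
n = r_tgt(1 − r_full) / [r_full(1 − r_tgt)] = 0.65 × 0.4925 / (0.5075 × 0.35) ≈ 1.8023
Items = 1.8023 × 16 ≈ 28.84 → 29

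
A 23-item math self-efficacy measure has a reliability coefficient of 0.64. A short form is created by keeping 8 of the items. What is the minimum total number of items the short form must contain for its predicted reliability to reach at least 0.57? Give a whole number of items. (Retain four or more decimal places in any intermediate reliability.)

18

First, r for the 8-item form: n = 8/23 = 0.3478, so r_8 = 0.3478·0.64/(1 + (0.3478 − 1)·0.64) = 0.3821
Then solve for n' with r_old = 0.3821, r_target = 0.57: n' = 0.57(1 − 0.3821)/[0.3821(1 − 0.57)] = 2.1436
Total items = 2.1436 × 8 = 17.15, rounded up to 18.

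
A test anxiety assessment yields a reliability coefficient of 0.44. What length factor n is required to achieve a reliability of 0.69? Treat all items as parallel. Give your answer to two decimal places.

Invert Spearman-Brown to solve for n:
n = r*(1 − r) / [ r (1 − r*) ]
n = 0.69(1 − 0.44) / [0.44(1 − 0.69)]
  = 0.3864 / 0.1364 = 2.8328

2.83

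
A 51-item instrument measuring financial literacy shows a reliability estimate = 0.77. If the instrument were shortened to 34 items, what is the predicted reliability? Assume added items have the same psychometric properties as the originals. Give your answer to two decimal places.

Length ratio n = 34/51 = 0.6667
r_new = (0.6667 × 0.77) / (1 + (0.6667 − 1) × 0.77)
     = 0.5134 / 0.7434 = 0.6906

0.69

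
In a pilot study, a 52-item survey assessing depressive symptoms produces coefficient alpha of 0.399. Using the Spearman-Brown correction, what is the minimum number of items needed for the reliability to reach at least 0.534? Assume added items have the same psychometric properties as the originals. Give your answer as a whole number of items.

90

Spearman-Brown solved for the length factor n:
n = r_target (1 − r_old) / [ r_old (1 − r_target) ]
n = 0.534(1 − 0.399) / [0.399(1 − 0.534)]
n = 0.320934 / 0.185934 ≈ 1.7261
1.7261 × 52 = 89.76 → 90 items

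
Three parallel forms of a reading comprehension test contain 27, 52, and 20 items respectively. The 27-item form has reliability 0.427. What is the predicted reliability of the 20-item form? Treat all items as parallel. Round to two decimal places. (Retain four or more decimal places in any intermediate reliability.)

Only the ratio of lengths matters: n = 20/27 = 0.7407
r_{20} = n·r / (1 + (n − 1)·r) = 0.3163 / 0.8893 ≈ 0.3557

0.36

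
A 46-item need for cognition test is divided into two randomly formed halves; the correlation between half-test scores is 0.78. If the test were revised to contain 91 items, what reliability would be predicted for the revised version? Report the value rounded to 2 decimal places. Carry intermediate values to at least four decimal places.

Spearman-Brown correction (n = 2): r_full = 2·0.78/(1 + 0.78) = 0.8764
Then adjust to 91 items: n = 91/46 = 1.9783
r_new = n·r_full / (1 + (n − 1)·r_full) = 1.7338 / 1.8574 ≈ 0.9335

0.93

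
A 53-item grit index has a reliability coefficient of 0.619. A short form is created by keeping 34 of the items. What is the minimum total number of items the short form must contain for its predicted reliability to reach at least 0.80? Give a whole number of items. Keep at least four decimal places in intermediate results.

First, r for the 34-item form: n = 34/53 = 0.6415, so r_34 = 0.6415·0.619/(1 + (0.6415 − 1)·0.619) = 0.5103
Length factor from the short form to reach 0.80: n' = 0.80(1 − 0.5103) / [0.5103(1 − 0.80)] ≈ 3.8385
Total items = 3.8385 × 34 = 130.51, rounded up to 131.

131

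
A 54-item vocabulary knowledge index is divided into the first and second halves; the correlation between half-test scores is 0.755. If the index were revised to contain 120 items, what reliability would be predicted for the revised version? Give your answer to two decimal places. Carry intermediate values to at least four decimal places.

First correct the split-half correlation to full-test reliability: r_full = 2 × 0.755 / (1 + 0.755) ≈ 0.8604
Then adjust to 120 items: n = 120/54 = 2.2222
r_new = n·r_full / (1 + (n − 1)·r_full) = 1.9120 / 2.0516 ≈ 0.9320

0.93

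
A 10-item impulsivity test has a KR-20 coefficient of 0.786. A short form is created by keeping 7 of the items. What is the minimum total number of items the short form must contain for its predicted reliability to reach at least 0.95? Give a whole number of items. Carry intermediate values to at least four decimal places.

52

First, r for the 7-item form: n = 7/10 = 0.7000, so r_7 = 0.7000·0.786/(1 + (0.7000 − 1)·0.786) = 0.7200
Length factor from the short form to reach 0.95: n' = 0.95(1 − 0.7200) / [0.7200(1 − 0.95)] ≈ 7.3889
Total items = 7.3889 × 7 = 51.72, rounded up to 52.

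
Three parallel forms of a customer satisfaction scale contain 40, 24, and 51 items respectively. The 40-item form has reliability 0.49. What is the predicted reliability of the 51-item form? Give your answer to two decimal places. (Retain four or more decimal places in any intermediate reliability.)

Only the ratio of lengths matters: n = 51/40 = 1.2750
r_{51} = n·r / (1 + (n − 1)·r) = 0.6247 / 1.1347 ≈ 0.5505

0.55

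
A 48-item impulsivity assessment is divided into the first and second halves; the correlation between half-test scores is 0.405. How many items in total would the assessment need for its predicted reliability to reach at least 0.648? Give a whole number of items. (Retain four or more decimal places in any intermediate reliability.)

Corrected full-test reliability: r_full = 2 × 0.405 / (1 + 0.405) ≈ 0.5765
n = r_tgt(1 − r_full) / [r_full(1 − r_tgt)] = 0.648 × 0.4235 / (0.5765 × 0.352) ≈ 1.3523
Required items = 1.3523 × 48 = 64.91, so 65 items.

65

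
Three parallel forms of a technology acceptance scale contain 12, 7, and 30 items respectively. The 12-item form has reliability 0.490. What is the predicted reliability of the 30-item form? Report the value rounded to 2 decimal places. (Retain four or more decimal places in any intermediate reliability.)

The 7-item form is not needed; work directly from the 12-item form with n = 30/12 = 2.5000.
r_{30} = n·r / (1 + (n − 1)·r) = 1.2250 / 1.7350 ≈ 0.7061

0.71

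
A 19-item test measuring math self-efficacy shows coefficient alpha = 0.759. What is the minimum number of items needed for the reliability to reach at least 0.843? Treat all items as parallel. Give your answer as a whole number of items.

33

Rearranging the Spearman-Brown formula for n,
n = r_target (1 − r_old) / [ r_old (1 − r_target) ]
n = 0.843 × (1 − 0.759) / [ 0.759 × (1 − 0.843) ]
  = 0.203163 / 0.119163 = 1.7049
So the test needs 1.7049 × 19 ≈ 32.39 items; rounding up, 33.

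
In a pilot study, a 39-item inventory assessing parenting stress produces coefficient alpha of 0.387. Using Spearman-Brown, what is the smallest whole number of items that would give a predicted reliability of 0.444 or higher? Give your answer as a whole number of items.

50

Invert Spearman-Brown to solve for n:
n = r*(1 − r) / [ r (1 − r*) ]
n = [0.444 × 0.613] / [0.387 × 0.556]
n = 0.272172 / 0.215172 ≈ 1.2649
So the test needs 1.2649 × 39 ≈ 49.33 items; rounding up, 50.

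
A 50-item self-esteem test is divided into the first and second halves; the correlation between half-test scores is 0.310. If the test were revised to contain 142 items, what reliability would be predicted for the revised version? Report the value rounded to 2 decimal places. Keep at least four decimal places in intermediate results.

First correct the split-half correlation to full-test reliability: r_full = 2 × 0.310 / (1 + 0.310) ≈ 0.4733
Then adjust to 142 items: n = 142/50 = 2.8400
r_new = n·r_full / (1 + (n − 1)·r_full) = 1.3442 / 1.8709 ≈ 0.7185

0.72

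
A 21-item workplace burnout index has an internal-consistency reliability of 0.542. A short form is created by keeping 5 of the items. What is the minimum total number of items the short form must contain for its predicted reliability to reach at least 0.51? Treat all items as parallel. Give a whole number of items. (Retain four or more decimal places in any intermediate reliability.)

Short-form reliability: n = 5/21 = 0.2381; r_5 = n·r/(1+(n−1)r) ≈ 0.2198
Length factor from the short form to reach 0.51: n' = 0.51(1 − 0.2198) / [0.2198(1 − 0.51)] ≈ 3.6945
Items = 3.6945 × 5 ≈ 18.47 → 19

19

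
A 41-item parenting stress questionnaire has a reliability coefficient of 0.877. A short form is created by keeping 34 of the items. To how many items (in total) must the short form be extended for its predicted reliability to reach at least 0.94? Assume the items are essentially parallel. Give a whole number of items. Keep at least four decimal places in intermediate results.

91

First, r for the 34-item form: n = 34/41 = 0.8293, so r_34 = 0.8293·0.877/(1 + (0.8293 − 1)·0.877) = 0.8553
Then solve for n' with r_old = 0.8553, r_target = 0.94: n' = 0.94(1 − 0.8553)/[0.8553(1 − 0.94)] = 2.6505
Items = 2.6505 × 34 ≈ 90.12 → 91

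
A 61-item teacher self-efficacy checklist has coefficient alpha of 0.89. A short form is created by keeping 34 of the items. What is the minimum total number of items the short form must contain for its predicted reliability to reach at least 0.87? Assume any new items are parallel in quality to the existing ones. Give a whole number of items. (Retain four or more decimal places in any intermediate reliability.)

51

Short-form reliability: n = 34/61 = 0.5574; r_34 = n·r/(1+(n−1)r) ≈ 0.8185
Length factor from the short form to reach 0.87: n' = 0.87(1 − 0.8185) / [0.8185(1 − 0.87)] ≈ 1.4840
Items = 1.4840 × 34 ≈ 50.46 → 51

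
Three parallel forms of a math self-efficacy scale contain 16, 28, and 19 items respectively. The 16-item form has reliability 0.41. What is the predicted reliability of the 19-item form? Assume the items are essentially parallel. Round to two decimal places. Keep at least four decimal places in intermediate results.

0.45

The 28-item form is not needed; work directly from the 16-item form with n = 19/16 = 1.1875.
r_{19} = n·r / (1 + (n − 1)·r) = 0.4869 / 1.0769 ≈ 0.4521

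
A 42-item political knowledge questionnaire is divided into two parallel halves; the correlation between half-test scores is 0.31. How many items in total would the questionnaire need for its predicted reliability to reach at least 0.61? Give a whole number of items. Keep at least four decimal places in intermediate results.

74

Corrected full-test reliability: r_full = 2 × 0.31 / (1 + 0.31) ≈ 0.4733
n = r_tgt(1 − r_full) / [r_full(1 − r_tgt)] = 0.61 × 0.5267 / (0.4733 × 0.39) ≈ 1.7406
Required items = 1.7406 × 42 = 73.11, so 74 items.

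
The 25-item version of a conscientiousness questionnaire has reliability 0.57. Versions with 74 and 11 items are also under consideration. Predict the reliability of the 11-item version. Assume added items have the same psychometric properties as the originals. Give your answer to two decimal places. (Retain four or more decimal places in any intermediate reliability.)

Only the ratio of lengths matters: n = 11/25 = 0.4400
r_{11} = n·r / (1 + (n − 1)·r) = 0.2508 / 0.6808 ≈ 0.3684

0.37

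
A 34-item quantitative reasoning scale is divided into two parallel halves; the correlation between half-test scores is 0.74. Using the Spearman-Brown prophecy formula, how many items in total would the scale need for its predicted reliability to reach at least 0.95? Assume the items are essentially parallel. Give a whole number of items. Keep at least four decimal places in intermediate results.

114

Corrected full-test reliability: r_full = 2 × 0.74 / (1 + 0.74) ≈ 0.8506
Solve Spearman-Brown for n: n = 0.95(1 − 0.8506) / [0.8506(1 − 0.95)] = 3.3372
Required items = 3.3372 × 34 = 113.46, so 114 items.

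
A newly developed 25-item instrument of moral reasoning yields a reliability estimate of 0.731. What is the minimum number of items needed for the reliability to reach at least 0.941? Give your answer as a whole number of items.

Invert Spearman-Brown to solve for n:
n = r*(1 − r) / [ r (1 − r*) ]
n = 0.941 × (1 − 0.731) / [ 0.731 × (1 − 0.941) ]
  = 0.253129 / 0.043129 = 5.8691
Items needed = n × 25 = 5.8691 × 25 ≈ 146.73 → round up to 147

147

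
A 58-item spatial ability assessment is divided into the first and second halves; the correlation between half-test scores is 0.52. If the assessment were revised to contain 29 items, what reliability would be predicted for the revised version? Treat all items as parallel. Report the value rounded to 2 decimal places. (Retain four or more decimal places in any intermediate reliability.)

0.52

Spearman-Brown correction (n = 2): r_full = 2·0.52/(1 + 0.52) = 0.6842
Length factor from 58 to 29 items: n = 29/58 = 0.5000
r_new = n·r_full / (1 + (n − 1)·r_full) = 0.3421 / 0.6579 ≈ 0.5200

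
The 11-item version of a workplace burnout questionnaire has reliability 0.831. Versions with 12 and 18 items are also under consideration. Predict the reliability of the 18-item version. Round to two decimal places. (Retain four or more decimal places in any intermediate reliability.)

0.89

Only the ratio of lengths matters: n = 18/11 = 1.6364
r_{18} = n·r / (1 + (n − 1)·r) = 1.3598 / 1.5288 ≈ 0.8895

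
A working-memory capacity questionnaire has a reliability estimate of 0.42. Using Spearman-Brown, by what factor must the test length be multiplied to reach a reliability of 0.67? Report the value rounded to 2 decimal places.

2.80

n = 0.67(1 − 0.42) / [0.42(1 − 0.67)]
  = 0.3886 / 0.1386 = 2.8038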